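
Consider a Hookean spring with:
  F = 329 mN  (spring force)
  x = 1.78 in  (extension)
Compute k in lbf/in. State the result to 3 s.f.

From Hooke's law: k = F/x.
F = 329 mN = 0.3290 N; x = 1.78 in = 0.04521 m.
k = 7.277 N/m
7.277 N/m × (1 lbf/in / 175.1 N/m) = 0.04155 lbf/in

0.0416 lbf/in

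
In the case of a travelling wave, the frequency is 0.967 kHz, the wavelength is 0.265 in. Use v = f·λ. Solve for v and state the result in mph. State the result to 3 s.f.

14.6 mph

Directly: v = fλ.
f = 0.967 kHz = 967.0 Hz; λ = 0.265 in = 0.006731 m.
v = 6.509 m/s
6.509 m/s × (1 mph / 0.4470 m/s) = 14.56 mph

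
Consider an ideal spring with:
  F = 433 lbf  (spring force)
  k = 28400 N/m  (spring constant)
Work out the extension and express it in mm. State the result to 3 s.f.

67.8 mm

Rearranging F = k·x for x: x = F/k.
F = 433 lbf = 1926 N; k = 28400 N/m.
x = 0.06782 m
0.06782 m × (1 mm / 0.001000 m) = 67.82 mm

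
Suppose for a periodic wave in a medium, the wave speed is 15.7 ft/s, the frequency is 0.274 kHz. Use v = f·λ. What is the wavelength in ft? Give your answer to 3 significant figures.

Rearranging: λ = v/f.
v = 15.7 ft/s = 4.785 m/s; f = 0.274 kHz = 274.0 Hz.
λ = 0.01746 m
0.01746 m × (1 ft / 0.3048 m) = 0.05730 ft

0.0573 ft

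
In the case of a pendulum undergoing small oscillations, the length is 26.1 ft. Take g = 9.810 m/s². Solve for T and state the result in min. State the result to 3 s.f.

T is given directly by: T = 2π√(L/g).
L = 26.1 ft = 7.955 m; g = 9.810 m/s².
T = 5.658 s
5.658 s × (1 min / 60.00 s) = 0.09430 min

0.0943 min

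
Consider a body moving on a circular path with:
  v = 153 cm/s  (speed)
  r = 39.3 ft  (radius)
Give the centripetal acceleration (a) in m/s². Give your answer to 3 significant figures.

Directly: a = v²/r.
v = 153 cm/s = 1.530 m/s; r = 39.3 ft = 11.98 m.
a = 0.1954 m/s²

0.195 m/s²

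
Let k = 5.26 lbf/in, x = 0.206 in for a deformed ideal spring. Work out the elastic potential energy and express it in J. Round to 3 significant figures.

U is given directly by: U = ½kx².
k = 5.26 lbf/in = 921.2 N/m; x = 0.206 in = 0.005232 m.
U = 0.01261 J

0.0126 J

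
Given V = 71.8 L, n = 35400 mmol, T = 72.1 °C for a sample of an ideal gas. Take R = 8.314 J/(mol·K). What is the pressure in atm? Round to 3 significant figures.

From the ideal-gas law: P = nRT/V.
V = 71.8 L = 0.07180 m³; n = 35400 mmol = 35.40 mol; T = 72.1 °C = 345.2 K; R = 8.314 J/(mol·K).
P = 1.415×10^6 Pa  (the unit combination reduces to kg/(m·s²) = Pa)
1.415×10^6 Pa × (1 atm / 1.013×10^5 Pa) = 13.97 atm

14.0 atm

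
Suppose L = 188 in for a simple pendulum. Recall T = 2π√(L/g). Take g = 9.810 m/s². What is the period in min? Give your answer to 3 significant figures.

Directly: T = 2π√(L/g).
L = 188 in = 4.775 m; g = 9.810 m/s².
T = 4.384 s
4.384 s × (1 min / 60.00 s) = 0.07306 min

0.0731 min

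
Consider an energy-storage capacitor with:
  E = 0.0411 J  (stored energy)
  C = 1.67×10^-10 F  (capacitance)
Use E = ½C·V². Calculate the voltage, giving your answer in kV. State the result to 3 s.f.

Rearranging E = ½C·V² for V: V = √(2E/C).
E = 0.0411 J; C = 1.67×10^-10 F.
V = 22186 V
22186 V × (1 kV / 1000 V) = 22.19 kV

22.2 kV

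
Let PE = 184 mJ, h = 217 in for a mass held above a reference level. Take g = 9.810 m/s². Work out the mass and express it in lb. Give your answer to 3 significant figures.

Solving PE = m·g·h for m: m = PE/(g·h).
PE = 184 mJ = 0.1840 J; h = 217 in = 5.512 m; g = 9.810 m/s².
m = 0.003403 kg
0.003403 kg × (1 lb / 0.4536 kg) = 0.007502 lb

0.00750 lb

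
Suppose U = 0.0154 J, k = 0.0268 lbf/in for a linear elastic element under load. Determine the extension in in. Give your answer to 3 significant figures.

Rearranging U = ½k·x² for x: x = √(2U/k).
U = 0.0154 J; k = 0.0268 lbf/in = 4.693 N/m.
x = 0.08101 m
0.08101 m × (1 in / 0.02540 m) = 3.189 in

3.19 in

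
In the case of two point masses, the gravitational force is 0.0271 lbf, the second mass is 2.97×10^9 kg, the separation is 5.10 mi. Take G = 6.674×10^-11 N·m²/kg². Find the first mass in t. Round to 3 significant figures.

41000 t

Rearranging: m₁ = F·r²/(G·m₂).
F = 0.0271 lbf = 0.1205 N; m₂ = 2.97×10^9 kg; r = 5.10 mi = 8208 m; G = 6.674×10^-11 N·m²/kg².
m₁ = 4.097×10^7 kg
4.097×10^7 kg × (1 t / 1000 kg) = 40969 t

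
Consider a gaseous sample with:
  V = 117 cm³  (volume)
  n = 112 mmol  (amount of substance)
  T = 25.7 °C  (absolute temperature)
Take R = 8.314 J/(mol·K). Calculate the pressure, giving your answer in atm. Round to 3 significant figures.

23.5 atm

From the ideal-gas law: P = nRT/V.
V = 117 cm³ = 1.170×10^-4 m³; n = 112 mmol = 0.1120 mol; T = 25.7 °C = 298.8 K; R = 8.314 J/(mol·K).
P = 2.378×10^6 Pa
2.378×10^6 Pa × (1 atm / 1.013×10^5 Pa) = 23.47 atm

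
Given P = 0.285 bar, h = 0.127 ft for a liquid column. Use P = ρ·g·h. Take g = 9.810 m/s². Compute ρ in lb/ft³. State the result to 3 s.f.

4690 lb/ft³

Rearranging P = ρ·g·h for ρ: ρ = P/(g·h).
P = 0.285 bar = 28500 Pa; h = 0.127 ft = 0.03871 m; g = 9.810 m/s².
ρ = 75051 kg/m³
75051 kg/m³ × (1 lb/ft³ / 16.02 kg/m³) = 4685 lb/ft³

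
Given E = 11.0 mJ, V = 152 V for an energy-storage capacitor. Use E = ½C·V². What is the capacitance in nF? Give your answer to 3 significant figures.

Solving E = ½C·V² for C: C = 2E/V².
E = 11.0 mJ = 0.01100 J; V = 152 V.
C = 9.522×10^-7 F
9.522×10^-7 F × (1 nF / 1.000×10^-9 F) = 952.2 nF

952 nF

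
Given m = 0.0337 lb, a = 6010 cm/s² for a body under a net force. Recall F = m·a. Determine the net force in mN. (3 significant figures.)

919 mN

From Newton's second law: F = m·a.
m = 0.0337 lb = 0.01529 kg; a = 6010 cm/s² = 60.10 m/s².
F = 0.9187 N  (the unit combination reduces to kg·m/s² = N)
0.9187 N × (1 mN / 0.001000 N) = 918.7 mN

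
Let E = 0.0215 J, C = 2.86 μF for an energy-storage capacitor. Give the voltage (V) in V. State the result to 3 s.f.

123 V

Rearranging E = ½C·V² for V: V = √(2E/C).
E = 0.0215 J; C = 2.86 μF = 2.860×10^-6 F.
V = 122.6 V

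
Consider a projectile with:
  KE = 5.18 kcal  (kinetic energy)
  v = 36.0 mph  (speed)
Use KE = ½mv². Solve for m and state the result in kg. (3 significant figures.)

167 kg

Solving KE = ½mv² for m: m = 2·KE/v².
KE = 5.18 kcal = 21673 J; v = 36.0 mph = 16.09 m/s.
m = 167.4 kg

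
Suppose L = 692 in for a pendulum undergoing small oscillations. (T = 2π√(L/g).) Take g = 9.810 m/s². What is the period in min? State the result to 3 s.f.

0.140 min

Directly: T = 2π√(L/g).
L = 692 in = 17.58 m; g = 9.810 m/s².
T = 8.410 s
8.410 s × (1 min / 60.00 s) = 0.1402 min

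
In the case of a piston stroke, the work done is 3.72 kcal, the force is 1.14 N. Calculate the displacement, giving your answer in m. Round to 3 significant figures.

Solving W = F·d for d: d = W/F.
W = 3.72 kcal = 15564 J; F = 1.14 N.
d = 13653 m

13700 m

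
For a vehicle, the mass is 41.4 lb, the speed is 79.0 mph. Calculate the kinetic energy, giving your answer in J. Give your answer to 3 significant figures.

KE is given directly by: KE = ½mv².
m = 41.4 lb = 18.78 kg; v = 79.0 mph = 35.32 m/s.
KE = 11711 J

11700 J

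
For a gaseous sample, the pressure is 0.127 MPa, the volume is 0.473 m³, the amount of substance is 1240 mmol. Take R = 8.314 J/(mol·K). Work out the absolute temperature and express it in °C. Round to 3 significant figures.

From the ideal-gas law: T = PV/(nR).
P = 0.127 MPa = 1.270×10^5 Pa; V = 0.473 m³; n = 1240 mmol = 1.240 mol; R = 8.314 J/(mol·K).
T = 5827 K
5827 K − 273.15 = 5554 °C

5550 °C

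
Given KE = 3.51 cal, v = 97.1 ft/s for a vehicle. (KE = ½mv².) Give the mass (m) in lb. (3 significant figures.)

Solving KE = ½mv² for m: m = 2·KE/v².
KE = 3.51 cal = 14.69 J; v = 97.1 ft/s = 29.60 m/s.
m = 0.03353 kg
0.03353 kg × (1 lb / 0.4536 kg) = 0.07393 lb

0.0739 lb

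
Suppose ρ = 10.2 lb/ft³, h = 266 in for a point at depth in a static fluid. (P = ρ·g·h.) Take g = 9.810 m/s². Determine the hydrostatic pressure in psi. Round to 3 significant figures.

P is given directly by: P = ρgh.
ρ = 10.2 lb/ft³ = 163.4 kg/m³; h = 266 in = 6.756 m; g = 9.810 m/s².
P = 10829 Pa
10829 Pa × (1 psi / 6895 Pa) = 1.571 psi

1.57 psi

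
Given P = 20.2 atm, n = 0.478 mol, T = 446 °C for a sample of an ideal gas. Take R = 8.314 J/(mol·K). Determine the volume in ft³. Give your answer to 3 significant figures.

0.0493 ft³

Rearranging: V = nRT/P.
P = 20.2 atm = 2.047×10^6 Pa; n = 0.478 mol; T = 446 °C = 719.1 K; R = 8.314 J/(mol·K).
V = 0.001396 m³
0.001396 m³ × (1 ft³ / 0.02832 m³) = 0.04931 ft³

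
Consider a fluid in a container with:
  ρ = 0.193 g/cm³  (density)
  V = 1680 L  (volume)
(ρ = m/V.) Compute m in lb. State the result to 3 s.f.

715 lb

Rearranging: m = ρV.
ρ = 0.193 g/cm³ = 193.0 kg/m³; V = 1680 L = 1.680 m³.
m = 324.2 kg
324.2 kg × (1 lb / 0.4536 kg) = 714.8 lb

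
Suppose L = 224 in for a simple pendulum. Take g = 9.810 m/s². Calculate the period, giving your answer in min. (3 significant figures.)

0.0798 min

T is given directly by: T = 2π√(L/g).
L = 224 in = 5.690 m; g = 9.810 m/s².
T = 4.785 s
4.785 s × (1 min / 60.00 s) = 0.07975 min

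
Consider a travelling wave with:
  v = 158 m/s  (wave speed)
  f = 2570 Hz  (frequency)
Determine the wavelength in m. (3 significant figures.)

0.0615 m

Rearranging v = f·λ for λ: λ = v/f.
v = 158 m/s; f = 2570 Hz.
λ = 0.06148 m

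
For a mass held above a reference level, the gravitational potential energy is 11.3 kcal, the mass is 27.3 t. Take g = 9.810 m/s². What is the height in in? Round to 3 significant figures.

Rearranging PE = m·g·h for h: h = PE/(m·g).
PE = 11.3 kcal = 47279 J; m = 27.3 t = 27300 kg; g = 9.810 m/s².
h = 0.1765 m
0.1765 m × (1 in / 0.02540 m) = 6.950 in

6.95 in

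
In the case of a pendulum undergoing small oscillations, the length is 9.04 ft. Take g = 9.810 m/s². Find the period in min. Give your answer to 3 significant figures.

0.0555 min

Directly: T = 2π√(L/g).
L = 9.04 ft = 2.755 m; g = 9.810 m/s².
T = 3.330 s
3.330 s × (1 min / 60.00 s) = 0.05550 min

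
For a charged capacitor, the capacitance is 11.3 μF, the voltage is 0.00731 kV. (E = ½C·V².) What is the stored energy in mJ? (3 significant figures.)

Directly: E = ½CV².
C = 11.3 μF = 1.130×10^-5 F; V = 0.00731 kV = 7.310 V.
E = 3.019×10^-4 J
3.019×10^-4 J × (1 mJ / 0.001000 J) = 0.3019 mJ

0.302 mJ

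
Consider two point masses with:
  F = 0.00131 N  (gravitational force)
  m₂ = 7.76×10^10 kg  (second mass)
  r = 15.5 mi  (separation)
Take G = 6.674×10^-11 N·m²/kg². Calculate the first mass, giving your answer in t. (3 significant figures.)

From Newton's law of gravitation: m₁ = F·r²/(G·m₂).
F = 0.00131 N; m₂ = 7.76×10^10 kg; r = 15.5 mi = 24945 m; G = 6.674×10^-11 N·m²/kg².
m₁ = 1.574×10^5 kg
1.574×10^5 kg × (1 t / 1000 kg) = 157.4 t

157 t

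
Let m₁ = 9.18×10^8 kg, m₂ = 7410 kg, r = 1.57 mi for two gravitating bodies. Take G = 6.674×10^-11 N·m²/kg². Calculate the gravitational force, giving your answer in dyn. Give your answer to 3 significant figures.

Directly: F = Gm₁m₂/r².
m₁ = 9.18×10^8 kg; m₂ = 7410 kg; r = 1.57 mi = 2527 m; G = 6.674×10^-11 N·m²/kg².
F = 7.111×10^-5 N
7.111×10^-5 N × (1 dyn / 1.000×10^-5 N) = 7.111 dyn

7.11 dyn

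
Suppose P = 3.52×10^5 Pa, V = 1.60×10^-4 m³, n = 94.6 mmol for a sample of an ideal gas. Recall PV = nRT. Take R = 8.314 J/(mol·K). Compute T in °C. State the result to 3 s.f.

Rearranging PV = nRT for T: T = PV/(nR).
P = 3.52×10^5 Pa; V = 1.60×10^-4 m³; n = 94.6 mmol = 0.09460 mol; R = 8.314 J/(mol·K).
T = 71.61 K
71.61 K − 273.15 = -201.5 °C

-202 °C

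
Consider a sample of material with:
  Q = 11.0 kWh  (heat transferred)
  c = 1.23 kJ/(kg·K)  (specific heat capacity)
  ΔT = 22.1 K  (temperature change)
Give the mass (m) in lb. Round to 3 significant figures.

3210 lb

Rearranging: m = Q/(c·ΔT).
Q = 11.0 kWh = 3.960×10^7 J; c = 1.23 kJ/(kg·K) = 1230 J/(kg·K); ΔT = 22.1 K.
m = 1457 kg
1457 kg × (1 lb / 0.4536 kg) = 3212 lb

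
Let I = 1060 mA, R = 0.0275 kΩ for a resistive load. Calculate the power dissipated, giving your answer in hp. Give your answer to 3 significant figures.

0.0414 hp

Directly: P = I²R.
I = 1060 mA = 1.060 A; R = 0.0275 kΩ = 27.50 Ω.
P = 30.90 W
30.90 W × (1 hp / 745.7 W) = 0.04144 hp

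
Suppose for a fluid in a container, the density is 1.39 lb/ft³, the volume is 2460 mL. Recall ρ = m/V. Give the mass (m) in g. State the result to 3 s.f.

54.8 g

Solving ρ = m/V for m: m = ρV.
ρ = 1.39 lb/ft³ = 22.27 kg/m³; V = 2460 mL = 0.002460 m³.
m = 0.05477 kg
0.05477 kg × (1 g / 0.001000 kg) = 54.77 g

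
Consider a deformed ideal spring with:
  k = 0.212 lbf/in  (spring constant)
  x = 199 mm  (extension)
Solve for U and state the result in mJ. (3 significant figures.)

735 mJ

Directly: U = ½kx².
k = 0.212 lbf/in = 37.13 N/m; x = 199 mm = 0.1990 m.
U = 0.7351 J
0.7351 J × (1 mJ / 0.001000 J) = 735.1 mJ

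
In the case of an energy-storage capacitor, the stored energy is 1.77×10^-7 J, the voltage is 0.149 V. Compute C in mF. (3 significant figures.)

Rearranging: C = 2E/V².
E = 1.77×10^-7 J; V = 0.149 V.
C = 1.595×10^-5 F
1.595×10^-5 F × (1 mF / 0.001000 F) = 0.01595 mF

0.0159 mF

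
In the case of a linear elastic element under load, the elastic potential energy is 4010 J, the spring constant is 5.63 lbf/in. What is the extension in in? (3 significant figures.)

Rearranging: x = √(2U/k).
U = 4010 J; k = 5.63 lbf/in = 986.0 N/m.
x = 2.852 m
2.852 m × (1 in / 0.02540 m) = 112.3 in

112 in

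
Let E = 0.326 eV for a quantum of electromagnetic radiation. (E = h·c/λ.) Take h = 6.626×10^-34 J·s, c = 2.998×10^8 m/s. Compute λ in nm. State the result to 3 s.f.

Rearranging E = h·c/λ for λ: λ = hc/E.
E = 0.326 eV = 5.223×10^-20 J; h = 6.626×10^-34 J·s; c = 2.998×10^8 m/s.
λ = 3.803×10^-6 m
3.803×10^-6 m × (1 nm / 1.000×10^-9 m) = 3803 nm

3800 nm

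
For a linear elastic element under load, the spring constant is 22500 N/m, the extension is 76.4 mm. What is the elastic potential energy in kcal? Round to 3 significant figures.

Directly: U = ½kx².
k = 22500 N/m; x = 76.4 mm = 0.07640 m.
U = 65.67 J
65.67 J × (1 kcal / 4184 J) = 0.01569 kcal

0.0157 kcal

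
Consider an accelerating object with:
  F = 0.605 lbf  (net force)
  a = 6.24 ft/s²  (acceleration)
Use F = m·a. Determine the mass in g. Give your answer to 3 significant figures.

From Newton's second law: m = F/a.
F = 0.605 lbf = 2.691 N; a = 6.24 ft/s² = 1.902 m/s².
m = 1.415 kg
1.415 kg × (1 g / 0.001000 kg) = 1415 g

1410 g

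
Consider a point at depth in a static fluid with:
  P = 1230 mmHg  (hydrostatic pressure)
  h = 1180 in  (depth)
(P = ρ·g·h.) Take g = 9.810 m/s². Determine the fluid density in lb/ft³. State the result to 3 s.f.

Rearranging P = ρ·g·h for ρ: ρ = P/(g·h).
P = 1230 mmHg = 1.640×10^5 Pa; h = 1180 in = 29.97 m; g = 9.810 m/s².
ρ = 557.7 kg/m³
557.7 kg/m³ × (1 lb/ft³ / 16.02 kg/m³) = 34.82 lb/ft³

34.8 lb/ft³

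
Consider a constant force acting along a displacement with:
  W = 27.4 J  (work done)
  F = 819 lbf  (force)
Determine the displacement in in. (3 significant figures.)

0.296 in

Rearranging: d = W/F.
W = 27.4 J; F = 819 lbf = 3643 N.
d = 0.007521 m
0.007521 m × (1 in / 0.02540 m) = 0.2961 in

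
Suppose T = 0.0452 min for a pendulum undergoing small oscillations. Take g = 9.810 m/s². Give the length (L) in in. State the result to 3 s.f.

72.0 in

Rearranging T = 2π√(L/g) for L: L = g·(T/2π)².
T = 0.0452 min = 2.712 s; g = 9.810 m/s².
L = 1.828 m
1.828 m × (1 in / 0.02540 m) = 71.95 in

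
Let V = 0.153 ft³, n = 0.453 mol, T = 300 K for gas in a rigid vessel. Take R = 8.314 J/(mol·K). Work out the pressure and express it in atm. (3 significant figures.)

P is given directly by: P = nRT/V.
V = 0.153 ft³ = 0.004332 m³; n = 0.453 mol; T = 300 K; R = 8.314 J/(mol·K).
P = 2.608×10^5 Pa  (the unit combination reduces to kg/(m·s²) = Pa)
2.608×10^5 Pa × (1 atm / 1.013×10^5 Pa) = 2.574 atm

2.57 atm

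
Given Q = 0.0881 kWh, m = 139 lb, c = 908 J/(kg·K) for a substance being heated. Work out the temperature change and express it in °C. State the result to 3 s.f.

5.54 °C

Rearranging: ΔT = Q/(m·c).
Q = 0.0881 kWh = 3.172×10^5 J; m = 139 lb = 63.05 kg; c = 908 J/(kg·K).
ΔT = 5.540 K
Since 1 °C = 1 K, 5.540 °C.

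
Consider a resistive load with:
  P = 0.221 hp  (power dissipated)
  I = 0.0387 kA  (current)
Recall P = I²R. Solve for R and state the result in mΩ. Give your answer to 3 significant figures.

Rearranging P = I²R for R: R = P/I².
P = 0.221 hp = 164.8 W; I = 0.0387 kA = 38.70 A.
R = 0.1100 Ω
0.1100 Ω × (1 mΩ / 0.001000 Ω) = 110.0 mΩ

110 mΩ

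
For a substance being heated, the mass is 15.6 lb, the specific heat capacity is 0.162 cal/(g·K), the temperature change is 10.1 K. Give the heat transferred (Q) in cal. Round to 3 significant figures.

11600 cal

Directly: Q = mcΔT.
m = 15.6 lb = 7.076 kg; c = 0.162 cal/(g·K) = 677.8 J/(kg·K); ΔT = 10.1 K.
Q = 48442 J
48442 J × (1 cal / 4.184 J) = 11578 cal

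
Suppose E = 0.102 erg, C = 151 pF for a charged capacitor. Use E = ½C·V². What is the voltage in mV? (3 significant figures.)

11600 mV

Rearranging: V = √(2E/C).
E = 0.102 erg = 1.020×10^-8 J; C = 151 pF = 1.510×10^-10 F.
V = 11.62 V
11.62 V × (1 mV / 0.001000 V) = 11623 mV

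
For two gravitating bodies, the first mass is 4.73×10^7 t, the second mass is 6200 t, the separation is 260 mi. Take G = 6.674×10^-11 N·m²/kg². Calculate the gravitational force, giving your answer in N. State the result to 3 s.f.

1.12×10^-4 N

From Newton's law of gravitation: F = Gm₁m₂/r².
m₁ = 4.73×10^7 t = 4.730×10^10 kg; m₂ = 6200 t = 6.200×10^6 kg; r = 260 mi = 4.184×10^5 m; G = 6.674×10^-11 N·m²/kg².
F = 1.118×10^-4 N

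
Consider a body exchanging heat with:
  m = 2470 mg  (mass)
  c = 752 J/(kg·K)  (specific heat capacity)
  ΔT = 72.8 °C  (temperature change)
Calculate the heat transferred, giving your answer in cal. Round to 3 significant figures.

32.3 cal

Q is given directly by: Q = mcΔT.
m = 2470 mg = 0.002470 kg; c = 752 J/(kg·K); ΔT = 72.8 °C = 72.80 K.
Q = 135.2 J  (the unit combination reduces to kg·m²/s² = J)
135.2 J × (1 cal / 4.184 J) = 32.32 cal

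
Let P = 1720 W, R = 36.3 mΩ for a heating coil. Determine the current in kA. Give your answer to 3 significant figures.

Solving P = I²R for I: I = √(P/R).
P = 1720 W; R = 36.3 mΩ = 0.03630 Ω.
I = 217.7 A
217.7 A × (1 kA / 1000 A) = 0.2177 kA

0.218 kA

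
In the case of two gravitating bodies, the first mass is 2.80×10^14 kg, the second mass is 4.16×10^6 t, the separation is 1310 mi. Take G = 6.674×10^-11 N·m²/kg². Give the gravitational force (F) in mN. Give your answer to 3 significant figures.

17500 mN

Directly: F = Gm₁m₂/r².
m₁ = 2.80×10^14 kg; m₂ = 4.16×10^6 t = 4.160×10^9 kg; r = 1310 mi = 2.108×10^6 m; G = 6.674×10^-11 N·m²/kg².
F = 17.49 N  (the unit combination reduces to kg·m/s² = N)
17.49 N × (1 mN / 0.001000 N) = 17490 mN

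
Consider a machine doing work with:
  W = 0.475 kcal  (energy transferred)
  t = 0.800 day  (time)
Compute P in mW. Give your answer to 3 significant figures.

28.8 mW

P is given directly by: P = W/t.
W = 0.475 kcal = 1987 J; t = 0.800 day = 69120 s.
P = 0.02875 W
0.02875 W × (1 mW / 0.001000 W) = 28.75 mW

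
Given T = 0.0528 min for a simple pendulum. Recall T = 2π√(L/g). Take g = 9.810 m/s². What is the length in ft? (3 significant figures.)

Rearranging T = 2π√(L/g) for L: L = g·(T/2π)².
T = 0.0528 min = 3.168 s; g = 9.810 m/s².
L = 2.494 m
2.494 m × (1 ft / 0.3048 m) = 8.182 ft

8.18 ft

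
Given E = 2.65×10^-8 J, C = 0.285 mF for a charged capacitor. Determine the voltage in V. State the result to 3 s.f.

0.0136 V

Solving E = ½C·V² for V: V = √(2E/C).
E = 2.65×10^-8 J; C = 0.285 mF = 2.850×10^-4 F.
V = 0.01364 V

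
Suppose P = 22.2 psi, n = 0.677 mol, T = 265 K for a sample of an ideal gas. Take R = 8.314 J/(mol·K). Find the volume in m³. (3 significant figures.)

Solving PV = nRT for V: V = nRT/P.
P = 22.2 psi = 1.531×10^5 Pa; n = 0.677 mol; T = 265 K; R = 8.314 J/(mol·K).
V = 0.009745 m³

0.00974 m³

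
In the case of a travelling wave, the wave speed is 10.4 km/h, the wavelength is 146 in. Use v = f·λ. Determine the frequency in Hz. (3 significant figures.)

Solving v = f·λ for f: f = v/λ.
v = 10.4 km/h = 2.889 m/s; λ = 146 in = 3.708 m.
f = 0.7790 Hz

0.779 Hz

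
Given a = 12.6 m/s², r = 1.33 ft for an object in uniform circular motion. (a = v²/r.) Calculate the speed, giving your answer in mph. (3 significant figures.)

Solving a = v²/r for v: v = √(a·r).
a = 12.6 m/s²; r = 1.33 ft = 0.4054 m.
v = 2.260 m/s
2.260 m/s × (1 mph / 0.4470 m/s) = 5.056 mph

5.06 mph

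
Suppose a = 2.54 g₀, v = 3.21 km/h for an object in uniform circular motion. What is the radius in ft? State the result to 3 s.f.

Rearranging a = v²/r for r: r = v²/a.
a = 2.54 g₀ = 24.91 m/s²; v = 3.21 km/h = 0.8917 m/s.
r = 0.03192 m
0.03192 m × (1 ft / 0.3048 m) = 0.1047 ft

0.105 ft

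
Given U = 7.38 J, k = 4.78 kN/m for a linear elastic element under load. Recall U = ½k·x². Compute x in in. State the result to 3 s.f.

2.19 in

Rearranging U = ½k·x² for x: x = √(2U/k).
U = 7.38 J; k = 4.78 kN/m = 4780 N/m.
x = 0.05557 m
0.05557 m × (1 in / 0.02540 m) = 2.188 in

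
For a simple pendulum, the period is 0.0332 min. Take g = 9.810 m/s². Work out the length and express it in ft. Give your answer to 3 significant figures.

3.23 ft

Rearranging T = 2π√(L/g) for L: L = g·(T/2π)².
T = 0.0332 min = 1.992 s; g = 9.810 m/s².
L = 0.9860 m
0.9860 m × (1 ft / 0.3048 m) = 3.235 ft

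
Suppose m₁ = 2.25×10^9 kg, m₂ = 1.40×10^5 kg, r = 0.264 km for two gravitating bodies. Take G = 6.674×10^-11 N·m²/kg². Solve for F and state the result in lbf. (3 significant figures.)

0.0678 lbf

From Newton's law of gravitation: F = Gm₁m₂/r².
m₁ = 2.25×10^9 kg; m₂ = 1.40×10^5 kg; r = 0.264 km = 264.0 m; G = 6.674×10^-11 N·m²/kg².
F = 0.3016 N  (the unit combination reduces to kg·m/s² = N)
0.3016 N × (1 lbf / 4.448 N) = 0.06781 lbf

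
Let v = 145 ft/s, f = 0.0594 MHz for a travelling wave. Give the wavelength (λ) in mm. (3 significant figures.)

0.744 mm

Solving v = f·λ for λ: λ = v/f.
v = 145 ft/s = 44.20 m/s; f = 0.0594 MHz = 59400 Hz.
λ = 7.440×10^-4 m
7.440×10^-4 m × (1 mm / 0.001000 m) = 0.7440 mm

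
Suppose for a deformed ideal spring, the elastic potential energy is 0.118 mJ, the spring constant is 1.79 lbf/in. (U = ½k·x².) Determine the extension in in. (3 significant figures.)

0.0342 in

Solving U = ½k·x² for x: x = √(2U/k).
U = 0.118 mJ = 1.180×10^-4 J; k = 1.79 lbf/in = 313.5 N/m.
x = 8.677×10^-4 m
8.677×10^-4 m × (1 in / 0.02540 m) = 0.03416 in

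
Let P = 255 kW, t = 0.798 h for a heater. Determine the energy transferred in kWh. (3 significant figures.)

Solving P = W/t for W: W = P·t.
P = 255 kW = 2.550×10^5 W; t = 0.798 h = 2873 s.
W = 7.326×10^8 J  (the unit combination reduces to kg·m²/s² = J)
7.326×10^8 J × (1 kWh / 3.600×10^6 J) = 203.5 kWh

203 kWh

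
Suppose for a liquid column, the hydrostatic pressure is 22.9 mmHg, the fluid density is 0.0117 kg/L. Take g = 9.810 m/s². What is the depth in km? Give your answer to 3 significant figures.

0.0266 km

Solving P = ρ·g·h for h: h = P/(ρ·g).
P = 22.9 mmHg = 3053 Pa; ρ = 0.0117 kg/L = 11.70 kg/m³; g = 9.810 m/s².
h = 26.60 m
26.60 m × (1 km / 1000 m) = 0.02660 km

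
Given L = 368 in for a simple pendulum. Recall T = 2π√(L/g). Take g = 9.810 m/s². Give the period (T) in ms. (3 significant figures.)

6130 ms

T is given directly by: T = 2π√(L/g).
L = 368 in = 9.347 m; g = 9.810 m/s².
T = 6.133 s
6.133 s × (1 ms / 0.001000 s) = 6133 ms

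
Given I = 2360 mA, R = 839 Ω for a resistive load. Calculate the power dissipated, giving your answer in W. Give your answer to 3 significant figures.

4670 W

Directly: P = I²R.
I = 2360 mA = 2.360 A; R = 839 Ω.
P = 4673 W  (the unit combination reduces to kg·m²/s³ = W)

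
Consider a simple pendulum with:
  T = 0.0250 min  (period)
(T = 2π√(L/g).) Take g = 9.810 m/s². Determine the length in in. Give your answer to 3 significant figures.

22.0 in

Rearranging T = 2π√(L/g) for L: L = g·(T/2π)².
T = 0.0250 min = 1.500 s; g = 9.810 m/s².
L = 0.5591 m
0.5591 m × (1 in / 0.02540 m) = 22.01 in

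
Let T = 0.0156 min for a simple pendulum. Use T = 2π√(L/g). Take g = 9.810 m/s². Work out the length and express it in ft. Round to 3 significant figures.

0.714 ft

Rearranging: L = g·(T/2π)².
T = 0.0156 min = 0.9360 s; g = 9.810 m/s².
L = 0.2177 m
0.2177 m × (1 ft / 0.3048 m) = 0.7142 ft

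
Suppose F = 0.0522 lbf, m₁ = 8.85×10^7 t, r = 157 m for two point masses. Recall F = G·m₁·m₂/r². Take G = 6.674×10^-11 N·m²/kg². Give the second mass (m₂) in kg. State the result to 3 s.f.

Rearranging: m₂ = F·r²/(G·m₁).
F = 0.0522 lbf = 0.2322 N; m₁ = 8.85×10^7 t = 8.850×10^10 kg; r = 157 m; G = 6.674×10^-11 N·m²/kg².
m₂ = 969.0 kg

969 kg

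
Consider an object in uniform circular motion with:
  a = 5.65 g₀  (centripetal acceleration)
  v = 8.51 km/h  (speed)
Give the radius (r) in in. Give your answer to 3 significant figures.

Rearranging: r = v²/a.
a = 5.65 g₀ = 55.41 m/s²; v = 8.51 km/h = 2.364 m/s.
r = 0.1009 m
0.1009 m × (1 in / 0.02540 m) = 3.971 in

3.97 in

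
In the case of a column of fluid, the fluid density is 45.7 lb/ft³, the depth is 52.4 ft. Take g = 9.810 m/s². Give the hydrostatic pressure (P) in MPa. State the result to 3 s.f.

Directly: P = ρgh.
ρ = 45.7 lb/ft³ = 732.0 kg/m³; h = 52.4 ft = 15.97 m; g = 9.810 m/s².
P = 1.147×10^5 Pa
1.147×10^5 Pa × (1 MPa / 1.000×10^6 Pa) = 0.1147 MPa

0.115 MPa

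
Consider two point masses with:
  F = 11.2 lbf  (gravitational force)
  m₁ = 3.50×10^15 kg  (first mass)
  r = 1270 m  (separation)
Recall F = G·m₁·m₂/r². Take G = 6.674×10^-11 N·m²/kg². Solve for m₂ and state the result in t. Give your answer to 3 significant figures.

0.344 t

Rearranging F = G·m₁·m₂/r² for m₂: m₂ = F·r²/(G·m₁).
F = 11.2 lbf = 49.82 N; m₁ = 3.50×10^15 kg; r = 1270 m; G = 6.674×10^-11 N·m²/kg².
m₂ = 344.0 kg
344.0 kg × (1 t / 1000 kg) = 0.3440 t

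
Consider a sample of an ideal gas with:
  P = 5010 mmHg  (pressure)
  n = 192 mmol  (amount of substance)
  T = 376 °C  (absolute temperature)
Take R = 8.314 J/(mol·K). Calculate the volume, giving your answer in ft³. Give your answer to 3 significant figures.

0.0548 ft³

From the ideal-gas law: V = nRT/P.
P = 5010 mmHg = 6.679×10^5 Pa; n = 192 mmol = 0.1920 mol; T = 376 °C = 649.1 K; R = 8.314 J/(mol·K).
V = 0.001551 m³
0.001551 m³ × (1 ft³ / 0.02832 m³) = 0.05479 ft³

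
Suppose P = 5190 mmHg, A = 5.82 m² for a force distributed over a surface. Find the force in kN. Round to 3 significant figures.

Rearranging P = F/A for F: F = P·A.
P = 5190 mmHg = 6.919×10^5 Pa; A = 5.82 m².
F = 4.027×10^6 N  (the unit combination reduces to kg·m/s² = N)
4.027×10^6 N × (1 kN / 1000 N) = 4027 kN

4030 kN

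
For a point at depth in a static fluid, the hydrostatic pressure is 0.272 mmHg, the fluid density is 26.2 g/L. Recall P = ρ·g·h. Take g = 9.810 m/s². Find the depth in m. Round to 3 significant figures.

Solving P = ρ·g·h for h: h = P/(ρ·g).
P = 0.272 mmHg = 36.26 Pa; ρ = 26.2 g/L = 26.20 kg/m³; g = 9.810 m/s².
h = 0.1411 m

0.141 m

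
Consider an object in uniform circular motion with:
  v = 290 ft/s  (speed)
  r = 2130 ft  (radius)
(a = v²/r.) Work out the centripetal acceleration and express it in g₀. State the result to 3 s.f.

Directly: a = v²/r.
v = 290 ft/s = 88.39 m/s; r = 2130 ft = 649.2 m.
a = 12.03 m/s²
12.03 m/s² × (1 g₀ / 9.807 m/s²) = 1.227 g₀

1.23 g₀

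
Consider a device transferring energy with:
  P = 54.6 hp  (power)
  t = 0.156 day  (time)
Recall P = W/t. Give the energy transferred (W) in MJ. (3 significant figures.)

Solving P = W/t for W: W = P·t.
P = 54.6 hp = 40715 W; t = 0.156 day = 13478 s.
W = 5.488×10^8 J
5.488×10^8 J × (1 MJ / 1.000×10^6 J) = 548.8 MJ

549 MJ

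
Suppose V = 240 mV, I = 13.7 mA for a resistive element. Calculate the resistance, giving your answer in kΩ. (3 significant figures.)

0.0175 kΩ

Rearranging: R = V/I.
V = 240 mV = 0.2400 V; I = 13.7 mA = 0.01370 A.
R = 17.52 Ω
17.52 Ω × (1 kΩ / 1000 Ω) = 0.01752 kΩ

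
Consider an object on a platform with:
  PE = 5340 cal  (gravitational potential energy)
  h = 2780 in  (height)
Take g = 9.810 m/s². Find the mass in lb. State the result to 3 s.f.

71.1 lb

Solving PE = m·g·h for m: m = PE/(g·h).
PE = 5340 cal = 22343 J; h = 2780 in = 70.61 m; g = 9.810 m/s².
m = 32.25 kg
32.25 kg × (1 lb / 0.4536 kg) = 71.11 lb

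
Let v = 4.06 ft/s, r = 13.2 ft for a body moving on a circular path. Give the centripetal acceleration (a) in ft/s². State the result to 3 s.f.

Directly: a = v²/r.
v = 4.06 ft/s = 1.237 m/s; r = 13.2 ft = 4.023 m.
a = 0.3806 m/s²
0.3806 m/s² × (1 ft/s² / 0.3048 m/s²) = 1.249 ft/s²

1.25 ft/s²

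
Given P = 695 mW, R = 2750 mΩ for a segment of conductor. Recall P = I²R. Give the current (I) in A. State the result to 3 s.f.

0.503 A

Solving P = I²R for I: I = √(P/R).
P = 695 mW = 0.6950 W; R = 2750 mΩ = 2.750 Ω.
I = 0.5027 A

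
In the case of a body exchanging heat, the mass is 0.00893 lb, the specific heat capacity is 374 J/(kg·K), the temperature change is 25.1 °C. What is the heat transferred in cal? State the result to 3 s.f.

Q is given directly by: Q = mcΔT.
m = 0.00893 lb = 0.004051 kg; c = 374 J/(kg·K); ΔT = 25.1 °C = 25.10 K.
Q = 38.02 J  (the unit combination reduces to kg·m²/s² = J)
38.02 J × (1 cal / 4.184 J) = 9.088 cal

9.09 cal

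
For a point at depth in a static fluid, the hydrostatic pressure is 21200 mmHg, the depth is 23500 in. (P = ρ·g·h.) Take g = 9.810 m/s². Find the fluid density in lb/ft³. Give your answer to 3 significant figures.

30.1 lb/ft³

Rearranging: ρ = P/(g·h).
P = 21200 mmHg = 2.826×10^6 Pa; h = 23500 in = 596.9 m; g = 9.810 m/s².
ρ = 482.7 kg/m³
482.7 kg/m³ × (1 lb/ft³ / 16.02 kg/m³) = 30.13 lb/ft³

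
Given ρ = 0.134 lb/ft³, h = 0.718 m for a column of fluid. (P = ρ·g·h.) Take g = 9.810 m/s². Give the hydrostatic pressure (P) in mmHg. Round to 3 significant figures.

P is given directly by: P = ρgh.
ρ = 0.134 lb/ft³ = 2.146 kg/m³; h = 0.718 m; g = 9.810 m/s².
P = 15.12 Pa  (the unit combination reduces to kg/(m·s²) = Pa)
15.12 Pa × (1 mmHg / 133.3 Pa) = 0.1134 mmHg

0.113 mmHg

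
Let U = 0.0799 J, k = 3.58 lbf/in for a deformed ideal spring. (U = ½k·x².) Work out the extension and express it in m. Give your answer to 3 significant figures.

Rearranging: x = √(2U/k).
U = 0.0799 J; k = 3.58 lbf/in = 627.0 N/m.
x = 0.01597 m

0.0160 m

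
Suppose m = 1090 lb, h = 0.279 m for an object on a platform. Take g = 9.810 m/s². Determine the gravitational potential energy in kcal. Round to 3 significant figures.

0.323 kcal

PE is given directly by: PE = mgh.
m = 1090 lb = 494.4 kg; h = 0.279 m; g = 9.810 m/s².
PE = 1353 J
1353 J × (1 kcal / 4184 J) = 0.3234 kcal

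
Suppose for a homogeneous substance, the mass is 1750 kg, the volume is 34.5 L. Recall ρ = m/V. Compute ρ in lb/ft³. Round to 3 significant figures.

3170 lb/ft³

ρ is given directly by: ρ = m/V.
m = 1750 kg; V = 34.5 L = 0.03450 m³.
ρ = 50725 kg/m³
50725 kg/m³ × (1 lb/ft³ / 16.02 kg/m³) = 3167 lb/ft³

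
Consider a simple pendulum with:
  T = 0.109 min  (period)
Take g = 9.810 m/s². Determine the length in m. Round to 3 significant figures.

10.6 m

Rearranging T = 2π√(L/g) for L: L = g·(T/2π)².
T = 0.109 min = 6.540 s; g = 9.810 m/s².
L = 10.63 m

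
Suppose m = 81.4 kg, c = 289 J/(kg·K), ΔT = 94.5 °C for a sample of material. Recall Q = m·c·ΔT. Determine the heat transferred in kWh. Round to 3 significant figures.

0.618 kWh

Directly: Q = mcΔT.
m = 81.4 kg; c = 289 J/(kg·K); ΔT = 94.5 °C = 94.50 K.
Q = 2.223×10^6 J
2.223×10^6 J × (1 kWh / 3.600×10^6 J) = 0.6175 kWh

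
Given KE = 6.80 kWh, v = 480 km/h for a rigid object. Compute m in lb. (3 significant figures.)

6070 lb

Rearranging KE = ½mv² for m: m = 2·KE/v².
KE = 6.80 kWh = 2.448×10^7 J; v = 480 km/h = 133.3 m/s.
m = 2754 kg
2754 kg × (1 lb / 0.4536 kg) = 6072 lb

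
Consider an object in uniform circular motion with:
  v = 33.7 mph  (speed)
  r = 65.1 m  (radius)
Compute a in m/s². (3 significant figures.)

a is given directly by: a = v²/r.
v = 33.7 mph = 15.07 m/s; r = 65.1 m.
a = 3.486 m/s²

3.49 m/s²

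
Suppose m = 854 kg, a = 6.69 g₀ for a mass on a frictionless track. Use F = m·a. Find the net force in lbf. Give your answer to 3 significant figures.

12600 lbf

Directly: F = m·a.
m = 854 kg; a = 6.69 g₀ = 65.61 m/s².
F = 56028 N
56028 N × (1 lbf / 4.448 N) = 12596 lbf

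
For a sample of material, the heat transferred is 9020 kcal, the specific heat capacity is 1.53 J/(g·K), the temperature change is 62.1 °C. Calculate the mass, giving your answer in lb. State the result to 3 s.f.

Rearranging: m = Q/(c·ΔT).
Q = 9020 kcal = 3.774×10^7 J; c = 1.53 J/(g·K) = 1530 J/(kg·K); ΔT = 62.1 °C = 62.10 K.
m = 397.2 kg
397.2 kg × (1 lb / 0.4536 kg) = 875.7 lb

876 lb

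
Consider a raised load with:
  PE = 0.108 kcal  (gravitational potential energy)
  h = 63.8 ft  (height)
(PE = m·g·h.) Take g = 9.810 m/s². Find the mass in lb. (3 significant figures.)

5.22 lb

Rearranging PE = m·g·h for m: m = PE/(g·h).
PE = 0.108 kcal = 451.9 J; h = 63.8 ft = 19.45 m; g = 9.810 m/s².
m = 2.369 kg
2.369 kg × (1 lb / 0.4536 kg) = 5.222 lb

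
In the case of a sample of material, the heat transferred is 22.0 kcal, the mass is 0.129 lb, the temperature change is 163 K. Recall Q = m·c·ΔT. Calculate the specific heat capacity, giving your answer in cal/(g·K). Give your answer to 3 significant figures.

Solving Q = m·c·ΔT for c: c = Q/(m·ΔT).
Q = 22.0 kcal = 92048 J; m = 0.129 lb = 0.05851 kg; ΔT = 163 K.
c = 9651 J/(kg·K)
9651 J/(kg·K) × (1 cal/(g·K) / 4184 J/(kg·K)) = 2.307 cal/(g·K)

2.31 cal/(g·K)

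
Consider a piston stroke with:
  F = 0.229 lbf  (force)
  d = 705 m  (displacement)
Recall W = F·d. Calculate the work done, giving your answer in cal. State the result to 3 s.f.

W is given directly by: W = F·d.
F = 0.229 lbf = 1.019 N; d = 705 m.
W = 718.1 J  (the unit combination reduces to kg·m²/s² = J)
718.1 J × (1 cal / 4.184 J) = 171.6 cal

172 cal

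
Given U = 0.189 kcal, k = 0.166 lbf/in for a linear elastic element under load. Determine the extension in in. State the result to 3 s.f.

290 in

Rearranging U = ½k·x² for x: x = √(2U/k).
U = 0.189 kcal = 790.8 J; k = 0.166 lbf/in = 29.07 N/m.
x = 7.376 m
7.376 m × (1 in / 0.02540 m) = 290.4 in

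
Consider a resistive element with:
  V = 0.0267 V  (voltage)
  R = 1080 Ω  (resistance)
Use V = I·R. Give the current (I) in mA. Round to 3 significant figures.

0.0247 mA

From Ohm's law: I = V/R.
V = 0.0267 V; R = 1080 Ω.
I = 2.472×10^-5 A
2.472×10^-5 A × (1 mA / 0.001000 A) = 0.02472 mA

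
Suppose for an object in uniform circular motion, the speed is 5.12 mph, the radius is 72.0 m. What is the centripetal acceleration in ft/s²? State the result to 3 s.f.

0.239 ft/s²

Directly: a = v²/r.
v = 5.12 mph = 2.289 m/s; r = 72.0 m.
a = 0.07276 m/s²
0.07276 m/s² × (1 ft/s² / 0.3048 m/s²) = 0.2387 ft/s²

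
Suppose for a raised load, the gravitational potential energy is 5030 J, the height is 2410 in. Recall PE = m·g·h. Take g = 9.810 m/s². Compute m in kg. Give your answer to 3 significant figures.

8.38 kg

Rearranging PE = m·g·h for m: m = PE/(g·h).
PE = 5030 J; h = 2410 in = 61.21 m; g = 9.810 m/s².
m = 8.376 kg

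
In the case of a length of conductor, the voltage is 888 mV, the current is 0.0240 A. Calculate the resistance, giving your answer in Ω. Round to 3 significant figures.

37.0 Ω

Rearranging: R = V/I.
V = 888 mV = 0.8880 V; I = 0.0240 A.
R = 37.00 Ω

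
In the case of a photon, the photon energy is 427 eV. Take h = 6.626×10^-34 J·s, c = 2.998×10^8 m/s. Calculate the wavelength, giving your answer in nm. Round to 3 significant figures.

2.90 nm

Rearranging: λ = hc/E.
E = 427 eV = 6.841×10^-17 J; h = 6.626×10^-34 J·s; c = 2.998×10^8 m/s.
λ = 2.904×10^-9 m
2.904×10^-9 m × (1 nm / 1.000×10^-9 m) = 2.904 nm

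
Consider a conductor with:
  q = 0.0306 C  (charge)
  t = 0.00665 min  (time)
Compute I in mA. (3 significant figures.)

76.7 mA

Solving q = I·t for I: I = q/t.
q = 0.0306 C; t = 0.00665 min = 0.3990 s.
I = 0.07669 A
0.07669 A × (1 mA / 0.001000 A) = 76.69 mA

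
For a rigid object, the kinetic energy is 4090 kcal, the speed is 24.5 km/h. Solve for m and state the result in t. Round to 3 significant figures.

739 t

Solving KE = ½mv² for m: m = 2·KE/v².
KE = 4090 kcal = 1.711×10^7 J; v = 24.5 km/h = 6.806 m/s.
m = 7.390×10^5 kg
7.390×10^5 kg × (1 t / 1000 kg) = 739.0 t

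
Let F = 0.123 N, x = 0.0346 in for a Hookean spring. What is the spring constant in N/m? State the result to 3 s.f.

140 N/m

From Hooke's law: k = F/x.
F = 0.123 N; x = 0.0346 in = 8.788×10^-4 m.
k = 140.0 N/m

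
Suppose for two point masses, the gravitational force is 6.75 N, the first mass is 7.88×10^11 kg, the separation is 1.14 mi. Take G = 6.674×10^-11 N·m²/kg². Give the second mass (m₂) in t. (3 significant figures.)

432 t

From Newton's law of gravitation: m₂ = F·r²/(G·m₁).
F = 6.75 N; m₁ = 7.88×10^11 kg; r = 1.14 mi = 1835 m; G = 6.674×10^-11 N·m²/kg².
m₂ = 4.320×10^5 kg
4.320×10^5 kg × (1 t / 1000 kg) = 432.0 t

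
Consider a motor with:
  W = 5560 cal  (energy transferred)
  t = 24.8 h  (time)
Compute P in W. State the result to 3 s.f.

0.261 W

P is given directly by: P = W/t.
W = 5560 cal = 23263 J; t = 24.8 h = 89280 s.
P = 0.2606 W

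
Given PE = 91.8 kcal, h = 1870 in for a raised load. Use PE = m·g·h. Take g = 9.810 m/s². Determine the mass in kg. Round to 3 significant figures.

Rearranging: m = PE/(g·h).
PE = 91.8 kcal = 3.841×10^5 J; h = 1870 in = 47.50 m; g = 9.810 m/s².
m = 824.3 kg

824 kg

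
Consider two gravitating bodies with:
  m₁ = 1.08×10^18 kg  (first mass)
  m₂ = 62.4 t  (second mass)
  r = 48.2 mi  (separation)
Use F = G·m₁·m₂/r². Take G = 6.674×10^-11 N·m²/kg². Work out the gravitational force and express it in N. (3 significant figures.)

747 N

From Newton's law of gravitation: F = Gm₁m₂/r².
m₁ = 1.08×10^18 kg; m₂ = 62.4 t = 62400 kg; r = 48.2 mi = 77570 m; G = 6.674×10^-11 N·m²/kg².
F = 747.5 N  (the unit combination reduces to kg·m/s² = N)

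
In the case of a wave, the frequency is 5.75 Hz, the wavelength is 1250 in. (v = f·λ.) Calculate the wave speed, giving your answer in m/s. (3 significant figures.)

Directly: v = fλ.
f = 5.75 Hz; λ = 1250 in = 31.75 m.
v = 182.6 m/s

183 m/s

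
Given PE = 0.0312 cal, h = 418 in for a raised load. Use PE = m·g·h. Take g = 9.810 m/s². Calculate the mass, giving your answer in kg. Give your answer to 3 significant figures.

Solving PE = m·g·h for m: m = PE/(g·h).
PE = 0.0312 cal = 0.1305 J; h = 418 in = 10.62 m; g = 9.810 m/s².
m = 0.001253 kg

0.00125 kg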